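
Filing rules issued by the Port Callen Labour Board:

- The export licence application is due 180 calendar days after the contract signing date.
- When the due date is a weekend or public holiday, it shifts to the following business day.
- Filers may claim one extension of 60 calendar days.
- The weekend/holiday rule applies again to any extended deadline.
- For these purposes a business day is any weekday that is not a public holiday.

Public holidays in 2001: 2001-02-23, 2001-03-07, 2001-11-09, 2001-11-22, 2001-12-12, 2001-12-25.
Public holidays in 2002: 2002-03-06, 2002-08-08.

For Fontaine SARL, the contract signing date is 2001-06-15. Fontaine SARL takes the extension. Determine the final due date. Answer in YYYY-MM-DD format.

2002-02-11

Adding 180 calendar days to 2001-06-15 gives 2001-12-12.
2001-12-12 falls on a listed holiday. Rolling to the next business day gives 2001-12-13, a Thursday.
Applying the 60-calendar-day extension: 2001-12-13 + 60 days = 2002-02-11.
2002-02-11 (Monday) is already a business day.
So the filing is due 2002-02-11.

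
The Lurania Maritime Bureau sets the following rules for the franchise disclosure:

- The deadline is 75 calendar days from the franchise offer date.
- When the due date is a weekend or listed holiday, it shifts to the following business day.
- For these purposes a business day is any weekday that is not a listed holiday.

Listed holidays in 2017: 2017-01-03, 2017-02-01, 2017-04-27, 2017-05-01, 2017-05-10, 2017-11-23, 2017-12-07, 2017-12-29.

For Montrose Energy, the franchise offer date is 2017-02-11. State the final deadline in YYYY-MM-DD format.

2017-04-28

75 calendar days after 2017-02-11 is 2017-04-27.
2017-04-27 falls on a listed holiday. Rolling to the next business day gives 2017-04-28, a Friday.
Deadline: 2017-04-28.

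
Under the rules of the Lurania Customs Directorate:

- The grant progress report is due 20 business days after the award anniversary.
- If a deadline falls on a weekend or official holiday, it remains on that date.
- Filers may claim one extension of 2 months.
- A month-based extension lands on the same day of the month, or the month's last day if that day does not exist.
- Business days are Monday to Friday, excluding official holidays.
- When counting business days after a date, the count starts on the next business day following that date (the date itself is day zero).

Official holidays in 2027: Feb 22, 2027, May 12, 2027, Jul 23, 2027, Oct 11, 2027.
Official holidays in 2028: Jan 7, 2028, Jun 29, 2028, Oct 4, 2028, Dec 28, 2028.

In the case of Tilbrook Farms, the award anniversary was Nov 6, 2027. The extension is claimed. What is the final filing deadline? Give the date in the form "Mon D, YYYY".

20 business days after Nov 6, 2027, excluding weekends and holidays, is Dec 3, 2027.
Dec 3, 2027 is a Friday; no weekend or holiday adjustment applies.
The 2 months extension carries Dec 3, 2027 to Feb 3, 2028.
Feb 3, 2028 is a Thursday; no weekend or holiday adjustment applies.
The final due date is Feb 3, 2028.

Feb 3, 2028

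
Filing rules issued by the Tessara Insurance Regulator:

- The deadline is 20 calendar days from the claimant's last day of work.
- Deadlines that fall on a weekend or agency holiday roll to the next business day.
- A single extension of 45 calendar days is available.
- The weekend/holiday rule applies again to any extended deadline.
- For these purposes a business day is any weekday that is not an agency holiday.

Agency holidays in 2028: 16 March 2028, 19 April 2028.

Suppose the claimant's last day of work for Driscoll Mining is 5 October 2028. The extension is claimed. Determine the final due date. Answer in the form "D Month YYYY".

From 5 October 2028, 20 calendar days later is 25 October 2028.
Since 25 October 2028 is a Wednesday and not a holiday, the date is unchanged.
The 45-calendar-day extension moves the deadline from 25 October 2028 to 9 December 2028.
9 December 2028 falls on a Saturday. Rolling to the next business day gives 11 December 2028, a Monday.
The final due date is 11 December 2028.

11 December 2028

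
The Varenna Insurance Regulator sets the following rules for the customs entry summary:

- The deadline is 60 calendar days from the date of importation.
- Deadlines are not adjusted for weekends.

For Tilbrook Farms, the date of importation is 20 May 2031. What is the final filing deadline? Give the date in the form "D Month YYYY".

From 20 May 2031, 60 calendar days later is 19 July 2031.
No adjustment is made for weekends or holidays, so 19 July 2031 stands.
Deadline: 19 July 2031.

19 July 2031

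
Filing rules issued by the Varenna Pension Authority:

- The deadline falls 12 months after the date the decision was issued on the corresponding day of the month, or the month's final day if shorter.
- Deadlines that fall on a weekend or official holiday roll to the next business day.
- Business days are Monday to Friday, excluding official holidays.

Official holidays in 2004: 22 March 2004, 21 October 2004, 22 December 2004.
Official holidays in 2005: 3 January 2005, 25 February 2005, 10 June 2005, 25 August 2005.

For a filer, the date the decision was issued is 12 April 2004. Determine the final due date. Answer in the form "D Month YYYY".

12 April 2005

12 months after 12 April 2004, on the same day of the month, is 12 April 2005.
Since 12 April 2005 is a Tuesday and not a holiday, the date is unchanged.
So the filing is due 12 April 2005.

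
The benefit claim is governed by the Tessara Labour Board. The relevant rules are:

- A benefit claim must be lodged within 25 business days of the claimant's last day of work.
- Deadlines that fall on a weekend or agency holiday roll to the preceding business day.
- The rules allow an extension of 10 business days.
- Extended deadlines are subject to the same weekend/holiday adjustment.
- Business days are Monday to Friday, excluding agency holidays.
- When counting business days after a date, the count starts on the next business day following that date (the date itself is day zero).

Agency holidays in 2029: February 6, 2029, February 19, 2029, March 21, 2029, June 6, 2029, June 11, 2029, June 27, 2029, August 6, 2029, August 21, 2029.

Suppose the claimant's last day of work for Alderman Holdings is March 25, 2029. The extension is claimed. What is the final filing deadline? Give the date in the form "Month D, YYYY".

25 business days after March 25, 2029, excluding weekends and holidays, is April 27, 2029.
April 27, 2029 is a Friday and not a listed holiday, so it stands.
Counting 10 further business days from April 27, 2029 reaches May 11, 2029.
May 11, 2029 falls on a Friday, which is a business day, so no adjustment is needed.
The final due date is May 11, 2029.

May 11, 2029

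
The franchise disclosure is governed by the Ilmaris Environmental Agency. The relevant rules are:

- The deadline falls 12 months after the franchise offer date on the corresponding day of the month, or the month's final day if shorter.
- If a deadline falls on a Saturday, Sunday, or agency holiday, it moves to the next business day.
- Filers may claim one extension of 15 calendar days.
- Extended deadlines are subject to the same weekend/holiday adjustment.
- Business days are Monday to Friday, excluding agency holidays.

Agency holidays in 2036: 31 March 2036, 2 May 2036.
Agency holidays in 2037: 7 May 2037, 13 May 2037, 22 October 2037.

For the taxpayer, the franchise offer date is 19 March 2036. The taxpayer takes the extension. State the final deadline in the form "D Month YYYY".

3 April 2037

12 months from 19 March 2036 is 19 March 2037.
19 March 2037 falls on a Thursday, which is a business day, so no adjustment is needed.
With the 15-day extension, 19 March 2037 becomes 3 April 2037.
3 April 2037 falls on a Friday, which is a business day, so no adjustment is needed.
Deadline: 3 April 2037.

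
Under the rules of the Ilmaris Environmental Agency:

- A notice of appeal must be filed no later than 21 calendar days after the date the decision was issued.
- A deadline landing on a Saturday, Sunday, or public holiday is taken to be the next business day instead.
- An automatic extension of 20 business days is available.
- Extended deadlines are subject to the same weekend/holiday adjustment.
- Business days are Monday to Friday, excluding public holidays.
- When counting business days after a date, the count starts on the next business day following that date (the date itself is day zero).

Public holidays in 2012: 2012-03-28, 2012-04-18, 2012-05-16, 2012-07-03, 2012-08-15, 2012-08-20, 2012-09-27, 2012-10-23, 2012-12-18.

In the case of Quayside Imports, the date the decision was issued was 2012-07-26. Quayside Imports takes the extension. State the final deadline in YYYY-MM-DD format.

2012-09-14

Adding 21 calendar days to 2012-07-26 gives 2012-08-16.
2012-08-16 falls on a Thursday, which is a business day, so no adjustment is needed.
The 20-business-day extension runs from 2012-08-16 to 2012-09-14.
2012-09-14 (Friday) is already a business day.
So the filing is due 2012-09-14.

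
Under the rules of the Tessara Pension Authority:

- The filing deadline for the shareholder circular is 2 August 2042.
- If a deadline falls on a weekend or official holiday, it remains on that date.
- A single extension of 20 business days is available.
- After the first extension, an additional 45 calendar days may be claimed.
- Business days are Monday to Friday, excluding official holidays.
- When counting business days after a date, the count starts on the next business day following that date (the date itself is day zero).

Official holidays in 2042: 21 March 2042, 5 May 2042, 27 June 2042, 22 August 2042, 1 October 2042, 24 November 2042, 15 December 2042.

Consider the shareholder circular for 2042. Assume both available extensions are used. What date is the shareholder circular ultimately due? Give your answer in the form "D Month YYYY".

The stated deadline is 2 August 2042.
2 August 2042 falls on a Saturday. The rules make no weekend/holiday allowance, so it remains 2 August 2042.
The 20-business-day extension runs from 2 August 2042 to 1 September 2042.
1 September 2042 is a Monday; no weekend or holiday adjustment applies.
Add the 45 calendar-day extension to 1 September 2042: 16 October 2042.
16 October 2042 is a Thursday; no weekend or holiday adjustment applies.
So the filing is due 16 October 2042.

16 October 2042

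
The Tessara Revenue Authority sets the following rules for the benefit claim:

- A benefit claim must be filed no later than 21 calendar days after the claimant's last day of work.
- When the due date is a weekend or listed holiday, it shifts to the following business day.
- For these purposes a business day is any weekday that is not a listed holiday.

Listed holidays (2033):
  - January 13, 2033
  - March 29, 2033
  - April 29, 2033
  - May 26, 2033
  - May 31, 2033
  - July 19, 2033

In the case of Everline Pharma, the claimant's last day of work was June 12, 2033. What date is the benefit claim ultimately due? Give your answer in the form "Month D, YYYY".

Trigger date June 12, 2033 + 21 calendar days = July 3, 2033.
Because July 3, 2033 is a Sunday, the deadline becomes July 4, 2033 (Monday).
Deadline: July 4, 2033.

July 4, 2033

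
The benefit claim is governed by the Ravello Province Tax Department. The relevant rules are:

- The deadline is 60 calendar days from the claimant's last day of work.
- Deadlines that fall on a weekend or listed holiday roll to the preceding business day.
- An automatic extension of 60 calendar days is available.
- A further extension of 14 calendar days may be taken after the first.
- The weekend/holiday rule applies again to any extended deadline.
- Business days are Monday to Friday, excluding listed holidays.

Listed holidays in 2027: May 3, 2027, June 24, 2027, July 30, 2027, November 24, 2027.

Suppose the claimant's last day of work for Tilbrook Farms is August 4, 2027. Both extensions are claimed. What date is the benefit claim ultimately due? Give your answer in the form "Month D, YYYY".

Adding 60 calendar days to August 4, 2027 gives October 3, 2027.
Because October 3, 2027 is a Sunday, the deadline becomes October 1, 2027 (Friday).
With the 60-day extension, October 1, 2027 becomes November 30, 2027.
November 30, 2027 (Tuesday) is already a business day.
The 14-calendar-day extension moves the deadline from November 30, 2027 to December 14, 2027.
December 14, 2027 is a Tuesday and not a listed holiday, so it stands.
So the filing is due December 14, 2027.

December 14, 2027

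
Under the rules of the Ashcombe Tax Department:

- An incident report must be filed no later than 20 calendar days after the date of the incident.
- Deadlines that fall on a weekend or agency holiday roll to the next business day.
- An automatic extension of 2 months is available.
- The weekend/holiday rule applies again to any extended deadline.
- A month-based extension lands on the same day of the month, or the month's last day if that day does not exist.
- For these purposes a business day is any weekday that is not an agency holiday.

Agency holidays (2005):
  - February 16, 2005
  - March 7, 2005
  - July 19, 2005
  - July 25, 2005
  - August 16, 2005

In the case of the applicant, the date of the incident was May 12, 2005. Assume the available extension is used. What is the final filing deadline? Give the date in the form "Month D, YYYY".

From May 12, 2005, 20 calendar days later is June 1, 2005.
June 1, 2005 (Wednesday) is already a business day.
The 2 months extension carries June 1, 2005 to August 1, 2005.
August 1, 2005 falls on a Monday, which is a business day, so no adjustment is needed.
Deadline: August 1, 2005.

August 1, 2005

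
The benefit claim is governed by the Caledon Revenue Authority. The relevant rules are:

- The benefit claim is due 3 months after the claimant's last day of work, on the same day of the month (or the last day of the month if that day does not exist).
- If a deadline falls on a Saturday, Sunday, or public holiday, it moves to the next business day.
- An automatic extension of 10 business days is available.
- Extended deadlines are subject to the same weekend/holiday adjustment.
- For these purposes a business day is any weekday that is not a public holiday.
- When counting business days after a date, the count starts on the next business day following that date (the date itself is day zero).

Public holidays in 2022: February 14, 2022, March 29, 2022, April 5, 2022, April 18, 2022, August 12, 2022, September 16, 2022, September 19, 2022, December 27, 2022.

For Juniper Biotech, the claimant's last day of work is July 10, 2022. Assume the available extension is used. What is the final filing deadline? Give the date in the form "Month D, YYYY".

Moving 3 months forward from July 10, 2022 on the corresponding day gives October 10, 2022.
Since October 10, 2022 is a Monday and not a holiday, the date is unchanged.
Counting 10 further business days from October 10, 2022 reaches October 24, 2022.
Since October 24, 2022 is a Monday and not a holiday, the date is unchanged.
The final due date is October 24, 2022.

October 24, 2022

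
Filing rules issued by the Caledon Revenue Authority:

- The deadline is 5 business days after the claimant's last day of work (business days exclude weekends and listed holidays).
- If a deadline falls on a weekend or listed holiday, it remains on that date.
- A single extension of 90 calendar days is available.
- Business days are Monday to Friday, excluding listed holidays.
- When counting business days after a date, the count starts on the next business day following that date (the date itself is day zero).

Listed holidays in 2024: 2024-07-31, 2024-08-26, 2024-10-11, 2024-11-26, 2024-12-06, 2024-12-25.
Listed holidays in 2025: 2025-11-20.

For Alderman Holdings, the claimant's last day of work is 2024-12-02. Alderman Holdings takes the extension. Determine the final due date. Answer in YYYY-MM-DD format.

Starting the day after 2024-12-02 and counting 5 business days lands on 2024-12-10.
2024-12-10 falls on a Tuesday. The rules make no weekend/holiday allowance, so it remains 2024-12-10.
Add the 90 calendar-day extension to 2024-12-10: 2025-03-10.
No adjustment is made for weekends or holidays, so 2025-03-10 stands.
Final deadline: 2025-03-10.

2025-03-10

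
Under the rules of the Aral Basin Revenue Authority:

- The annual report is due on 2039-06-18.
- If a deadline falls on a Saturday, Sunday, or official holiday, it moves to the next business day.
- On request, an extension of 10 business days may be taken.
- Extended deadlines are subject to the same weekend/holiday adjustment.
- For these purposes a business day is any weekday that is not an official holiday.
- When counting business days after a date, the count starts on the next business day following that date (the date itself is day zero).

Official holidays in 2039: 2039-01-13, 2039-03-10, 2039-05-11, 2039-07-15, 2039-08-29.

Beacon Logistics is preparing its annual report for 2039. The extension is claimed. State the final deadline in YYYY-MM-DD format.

2039-07-04

The stated deadline is 2039-06-18.
2039-06-18 is a Saturday; the next business day is 2039-06-20 (Monday).
Counting 10 further business days from 2039-06-20 reaches 2039-07-04.
2039-07-04 is a Monday and not a listed holiday, so it stands.
Final deadline: 2039-07-04.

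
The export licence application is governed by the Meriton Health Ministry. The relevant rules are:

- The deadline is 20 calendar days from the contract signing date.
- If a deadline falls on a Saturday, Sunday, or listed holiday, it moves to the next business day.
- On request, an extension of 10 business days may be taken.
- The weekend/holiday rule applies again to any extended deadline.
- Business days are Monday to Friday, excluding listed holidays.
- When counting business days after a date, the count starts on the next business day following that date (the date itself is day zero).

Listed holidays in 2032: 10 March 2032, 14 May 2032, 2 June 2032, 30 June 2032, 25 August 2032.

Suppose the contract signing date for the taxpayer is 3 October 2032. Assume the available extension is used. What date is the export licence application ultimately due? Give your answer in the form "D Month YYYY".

8 November 2032

20 calendar days after 3 October 2032 is 23 October 2032.
23 October 2032 is a Saturday, so it moves to the next business day, 25 October 2032 (Monday).
Applying the 10-business-day extension: 10 business days after 25 October 2032 is 8 November 2032.
8 November 2032 is a Monday and not a listed holiday, so it stands.
So the filing is due 8 November 2032.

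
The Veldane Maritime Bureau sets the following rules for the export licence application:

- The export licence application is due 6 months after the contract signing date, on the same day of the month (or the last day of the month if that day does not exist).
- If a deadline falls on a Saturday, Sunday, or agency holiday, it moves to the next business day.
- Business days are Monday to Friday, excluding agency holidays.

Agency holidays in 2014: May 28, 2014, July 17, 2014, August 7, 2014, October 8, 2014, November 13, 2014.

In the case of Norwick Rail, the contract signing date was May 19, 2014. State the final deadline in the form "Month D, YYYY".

November 19, 2014

6 months after May 19, 2014, on the same day of the month, is November 19, 2014.
November 19, 2014 falls on a Wednesday, which is a business day, so no adjustment is needed.
Final deadline: November 19, 2014.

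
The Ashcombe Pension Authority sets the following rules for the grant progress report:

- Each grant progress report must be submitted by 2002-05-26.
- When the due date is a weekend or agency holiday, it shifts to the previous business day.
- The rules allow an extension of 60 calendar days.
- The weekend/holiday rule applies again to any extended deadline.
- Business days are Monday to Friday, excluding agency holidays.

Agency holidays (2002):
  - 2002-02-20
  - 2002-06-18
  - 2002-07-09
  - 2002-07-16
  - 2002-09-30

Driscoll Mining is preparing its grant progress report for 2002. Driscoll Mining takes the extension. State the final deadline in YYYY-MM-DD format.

The stated deadline is 2002-05-26.
Because 2002-05-26 is a Sunday, the deadline becomes 2002-05-24 (Friday).
The 60-calendar-day extension moves the deadline from 2002-05-24 to 2002-07-23.
Since 2002-07-23 is a Tuesday and not a holiday, the date is unchanged.
So the filing is due 2002-07-23.

2002-07-23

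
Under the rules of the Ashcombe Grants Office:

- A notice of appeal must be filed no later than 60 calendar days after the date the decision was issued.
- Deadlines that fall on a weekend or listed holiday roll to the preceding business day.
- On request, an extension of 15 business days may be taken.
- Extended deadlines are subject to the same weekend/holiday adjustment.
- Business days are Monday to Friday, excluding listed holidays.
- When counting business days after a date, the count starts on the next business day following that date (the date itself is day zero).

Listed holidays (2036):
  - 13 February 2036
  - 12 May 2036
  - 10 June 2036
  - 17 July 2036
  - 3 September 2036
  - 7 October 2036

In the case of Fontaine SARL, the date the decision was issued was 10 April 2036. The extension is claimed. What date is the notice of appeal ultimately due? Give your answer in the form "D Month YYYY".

Adding 60 calendar days to 10 April 2036 gives 9 June 2036.
9 June 2036 falls on a Monday, which is a business day, so no adjustment is needed.
Applying the 15-business-day extension: 15 business days after 9 June 2036 is 1 July 2036.
1 July 2036 is a Tuesday and not a listed holiday, so it stands.
So the filing is due 1 July 2036.

1 July 2036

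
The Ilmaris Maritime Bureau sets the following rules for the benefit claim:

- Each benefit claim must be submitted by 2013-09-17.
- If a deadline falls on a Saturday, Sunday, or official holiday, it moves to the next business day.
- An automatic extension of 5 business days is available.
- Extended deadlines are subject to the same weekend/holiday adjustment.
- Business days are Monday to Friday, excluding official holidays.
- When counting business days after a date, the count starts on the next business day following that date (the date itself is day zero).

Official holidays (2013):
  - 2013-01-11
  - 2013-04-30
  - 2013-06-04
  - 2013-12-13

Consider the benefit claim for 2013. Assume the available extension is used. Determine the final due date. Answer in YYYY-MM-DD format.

2013-09-24

Start from the fixed due date, 2013-09-17.
Since 2013-09-17 is a Tuesday and not a holiday, the date is unchanged.
The 5-business-day extension runs from 2013-09-17 to 2013-09-24.
2013-09-24 falls on a Tuesday, which is a business day, so no adjustment is needed.
So the filing is due 2013-09-24.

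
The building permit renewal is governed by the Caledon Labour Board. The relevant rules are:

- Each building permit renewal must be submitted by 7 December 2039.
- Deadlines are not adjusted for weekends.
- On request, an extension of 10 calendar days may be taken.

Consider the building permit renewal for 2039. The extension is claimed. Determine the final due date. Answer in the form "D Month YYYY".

Start from the fixed due date, 7 December 2039.
No adjustment is made for weekends or holidays, so 7 December 2039 stands.
Applying the 10-calendar-day extension: 7 December 2039 + 10 days = 17 December 2039.
17 December 2039 is a Saturday; no weekend or holiday adjustment applies.
So the filing is due 17 December 2039.

17 December 2039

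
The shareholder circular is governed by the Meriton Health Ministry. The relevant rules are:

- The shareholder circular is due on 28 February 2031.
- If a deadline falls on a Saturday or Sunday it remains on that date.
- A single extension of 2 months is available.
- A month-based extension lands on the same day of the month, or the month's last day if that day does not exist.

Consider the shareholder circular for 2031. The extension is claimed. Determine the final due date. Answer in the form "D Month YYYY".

The stated deadline is 28 February 2031.
28 February 2031 falls on a Friday. The rules make no weekend/holiday allowance, so it remains 28 February 2031.
The 2 months extension carries 28 February 2031 to 28 April 2031.
No adjustment is made for weekends or holidays, so 28 April 2031 stands.
The final due date is 28 April 2031.

28 April 2031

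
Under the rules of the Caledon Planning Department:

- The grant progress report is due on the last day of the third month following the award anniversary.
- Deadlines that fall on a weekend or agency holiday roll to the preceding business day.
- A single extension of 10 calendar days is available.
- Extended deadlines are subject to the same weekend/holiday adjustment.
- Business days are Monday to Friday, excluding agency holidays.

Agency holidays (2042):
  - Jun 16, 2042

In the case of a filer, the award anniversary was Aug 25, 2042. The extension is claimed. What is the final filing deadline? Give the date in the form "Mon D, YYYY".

Dec 8, 2042

3 months after Aug 25, 2042 falls in November 2042; the last day of that month is Nov 30, 2042.
Nov 30, 2042 is a Sunday; the preceding business day is Nov 28, 2042 (Friday).
With the 10-day extension, Nov 28, 2042 becomes Dec 8, 2042.
Dec 8, 2042 falls on a Monday, which is a business day, so no adjustment is needed.
Final deadline: Dec 8, 2042.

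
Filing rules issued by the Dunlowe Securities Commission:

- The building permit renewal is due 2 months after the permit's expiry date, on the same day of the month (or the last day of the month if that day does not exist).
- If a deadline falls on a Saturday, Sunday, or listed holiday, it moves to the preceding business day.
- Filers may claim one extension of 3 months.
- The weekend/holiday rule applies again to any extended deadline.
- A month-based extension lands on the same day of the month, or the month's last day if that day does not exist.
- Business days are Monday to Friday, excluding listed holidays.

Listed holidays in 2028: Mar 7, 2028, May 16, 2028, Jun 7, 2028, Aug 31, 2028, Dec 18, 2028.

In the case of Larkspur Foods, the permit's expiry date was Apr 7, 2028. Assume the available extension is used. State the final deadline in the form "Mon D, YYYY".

2 months from Apr 7, 2028 is Jun 7, 2028.
Because Jun 7, 2028 is a listed holiday, the deadline becomes Jun 6, 2028 (Tuesday).
Add 3 months to Jun 6, 2028: Sep 6, 2028.
Since Sep 6, 2028 is a Wednesday and not a holiday, the date is unchanged.
Deadline: Sep 6, 2028.

Sep 6, 2028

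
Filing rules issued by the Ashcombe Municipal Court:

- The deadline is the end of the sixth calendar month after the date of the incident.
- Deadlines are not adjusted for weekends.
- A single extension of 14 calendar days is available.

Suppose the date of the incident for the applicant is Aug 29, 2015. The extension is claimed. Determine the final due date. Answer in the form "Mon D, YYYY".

Mar 14, 2016

6 months after Aug 29, 2015 falls in February 2016; the last day of that month is Feb 29, 2016.
Feb 29, 2016 falls on a Monday. The rules make no weekend/holiday allowance, so it remains Feb 29, 2016.
The 14-calendar-day extension moves the deadline from Feb 29, 2016 to Mar 14, 2016.
No adjustment is made for weekends or holidays, so Mar 14, 2016 stands.
Deadline: Mar 14, 2016.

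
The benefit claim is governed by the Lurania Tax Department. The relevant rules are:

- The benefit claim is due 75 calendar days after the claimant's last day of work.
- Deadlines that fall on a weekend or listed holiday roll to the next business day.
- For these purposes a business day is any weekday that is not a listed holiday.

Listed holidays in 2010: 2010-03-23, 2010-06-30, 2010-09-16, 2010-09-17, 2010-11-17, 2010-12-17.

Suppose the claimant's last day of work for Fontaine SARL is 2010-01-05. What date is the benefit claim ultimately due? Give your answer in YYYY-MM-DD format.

Adding 75 calendar days to 2010-01-05 gives 2010-03-21.
2010-03-21 is a Sunday; the next business day is 2010-03-22 (Monday).
Final deadline: 2010-03-22.

2010-03-22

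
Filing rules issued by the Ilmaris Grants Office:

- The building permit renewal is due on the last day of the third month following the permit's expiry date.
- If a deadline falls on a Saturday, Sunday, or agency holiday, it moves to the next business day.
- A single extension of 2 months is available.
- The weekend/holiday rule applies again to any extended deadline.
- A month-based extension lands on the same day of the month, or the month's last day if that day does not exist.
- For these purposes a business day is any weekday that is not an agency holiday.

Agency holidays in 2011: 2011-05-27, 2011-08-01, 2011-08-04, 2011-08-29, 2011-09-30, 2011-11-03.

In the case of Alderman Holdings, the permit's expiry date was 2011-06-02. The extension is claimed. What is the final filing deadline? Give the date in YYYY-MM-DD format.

3 months after 2011-06-02 is September 2011; that month ends on 2011-09-30.
Because 2011-09-30 is a listed holiday, the deadline becomes 2011-10-03 (Monday).
Applying the 2 months extension: 2 months after 2011-10-03 is 2011-12-03.
2011-12-03 is a Saturday; the next business day is 2011-12-05 (Monday).
So the filing is due 2011-12-05.

2011-12-05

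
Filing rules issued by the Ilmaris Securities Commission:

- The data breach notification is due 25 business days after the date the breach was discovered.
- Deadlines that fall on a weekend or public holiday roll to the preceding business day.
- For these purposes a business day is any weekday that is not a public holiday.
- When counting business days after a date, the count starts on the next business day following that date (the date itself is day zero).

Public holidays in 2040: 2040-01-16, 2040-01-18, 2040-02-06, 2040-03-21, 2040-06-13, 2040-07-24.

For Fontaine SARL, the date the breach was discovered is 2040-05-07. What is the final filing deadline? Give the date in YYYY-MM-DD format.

2040-06-11

25 business days after 2040-05-07, excluding weekends and holidays, is 2040-06-11.
2040-06-11 is a Monday and not a listed holiday, so it stands.
The final due date is 2040-06-11.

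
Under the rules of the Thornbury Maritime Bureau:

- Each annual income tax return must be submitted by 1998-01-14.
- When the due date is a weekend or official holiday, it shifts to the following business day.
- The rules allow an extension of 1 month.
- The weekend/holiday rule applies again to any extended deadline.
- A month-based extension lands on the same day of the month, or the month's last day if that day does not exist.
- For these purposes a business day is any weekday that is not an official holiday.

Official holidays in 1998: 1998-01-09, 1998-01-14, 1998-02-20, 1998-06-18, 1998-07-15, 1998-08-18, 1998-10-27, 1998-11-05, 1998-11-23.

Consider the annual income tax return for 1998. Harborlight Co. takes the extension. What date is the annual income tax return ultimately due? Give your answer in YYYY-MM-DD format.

1998-02-16

The statutory due date is 1998-01-14.
Because 1998-01-14 is a listed holiday, the deadline becomes 1998-01-15 (Thursday).
Applying the 1 month extension: 1 month after 1998-01-15 is 1998-02-15.
1998-02-15 is a Sunday, so it moves to the next business day, 1998-02-16 (Monday).
Final deadline: 1998-02-16.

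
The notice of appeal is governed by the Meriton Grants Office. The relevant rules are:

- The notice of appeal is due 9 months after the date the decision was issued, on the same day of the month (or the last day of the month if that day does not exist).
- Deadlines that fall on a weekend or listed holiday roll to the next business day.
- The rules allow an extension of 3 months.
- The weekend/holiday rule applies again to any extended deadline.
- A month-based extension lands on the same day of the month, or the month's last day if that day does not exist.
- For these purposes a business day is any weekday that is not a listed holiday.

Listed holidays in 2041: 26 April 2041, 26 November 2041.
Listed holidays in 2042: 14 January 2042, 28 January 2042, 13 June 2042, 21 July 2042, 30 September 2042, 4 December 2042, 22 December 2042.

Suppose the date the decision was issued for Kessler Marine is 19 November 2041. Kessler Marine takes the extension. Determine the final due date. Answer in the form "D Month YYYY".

Moving 9 months forward from 19 November 2041 on the corresponding day gives 19 August 2042.
Since 19 August 2042 is a Tuesday and not a holiday, the date is unchanged.
The 3 months extension carries 19 August 2042 to 19 November 2042.
19 November 2042 falls on a Wednesday, which is a business day, so no adjustment is needed.
The final due date is 19 November 2042.

19 November 2042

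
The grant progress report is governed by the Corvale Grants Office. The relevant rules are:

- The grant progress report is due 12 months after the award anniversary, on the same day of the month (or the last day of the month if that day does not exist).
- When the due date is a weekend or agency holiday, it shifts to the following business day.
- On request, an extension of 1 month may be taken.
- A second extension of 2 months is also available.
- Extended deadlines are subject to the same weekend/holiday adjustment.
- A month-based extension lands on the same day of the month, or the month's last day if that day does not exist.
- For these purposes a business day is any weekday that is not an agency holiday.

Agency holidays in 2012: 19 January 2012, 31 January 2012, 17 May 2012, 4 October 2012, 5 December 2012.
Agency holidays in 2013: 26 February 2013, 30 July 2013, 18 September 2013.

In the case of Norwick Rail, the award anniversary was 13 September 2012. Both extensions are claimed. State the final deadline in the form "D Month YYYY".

16 December 2013

12 months after 13 September 2012, on the same day of the month, is 13 September 2013.
Since 13 September 2013 is a Friday and not a holiday, the date is unchanged.
The 1 month extension carries 13 September 2013 to 13 October 2013.
13 October 2013 falls on a Sunday. Rolling to the next business day gives 14 October 2013, a Monday.
The 2 months extension carries 14 October 2013 to 14 December 2013.
14 December 2013 is a Saturday; the next business day is 16 December 2013 (Monday).
The final due date is 16 December 2013.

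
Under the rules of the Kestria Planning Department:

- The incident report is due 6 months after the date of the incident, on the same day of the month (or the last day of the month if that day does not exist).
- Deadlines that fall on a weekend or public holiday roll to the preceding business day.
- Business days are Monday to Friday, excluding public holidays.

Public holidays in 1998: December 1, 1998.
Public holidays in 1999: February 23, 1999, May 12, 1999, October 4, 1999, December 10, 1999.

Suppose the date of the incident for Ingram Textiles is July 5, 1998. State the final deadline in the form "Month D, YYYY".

January 5, 1999

6 months after July 5, 1998, on the same day of the month, is January 5, 1999.
January 5, 1999 falls on a Tuesday, which is a business day, so no adjustment is needed.
So the filing is due January 5, 1999.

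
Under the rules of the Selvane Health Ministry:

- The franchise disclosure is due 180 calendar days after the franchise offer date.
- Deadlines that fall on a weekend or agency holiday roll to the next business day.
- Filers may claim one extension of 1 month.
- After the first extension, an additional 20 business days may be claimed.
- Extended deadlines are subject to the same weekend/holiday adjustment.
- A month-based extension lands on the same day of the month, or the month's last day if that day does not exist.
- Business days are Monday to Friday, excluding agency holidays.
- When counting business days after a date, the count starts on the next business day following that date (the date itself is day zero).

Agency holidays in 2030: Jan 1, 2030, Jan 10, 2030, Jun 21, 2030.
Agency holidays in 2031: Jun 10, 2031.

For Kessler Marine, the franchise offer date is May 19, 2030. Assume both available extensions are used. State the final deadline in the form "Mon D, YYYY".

From May 19, 2030, 180 calendar days later is Nov 15, 2030.
Nov 15, 2030 is a Friday and not a listed holiday, so it stands.
The 1 month extension carries Nov 15, 2030 to Dec 15, 2030.
Dec 15, 2030 is a Sunday, so it moves to the next business day, Dec 16, 2030 (Monday).
Applying the 20-business-day extension: 20 business days after Dec 16, 2030 is Jan 13, 2031.
Jan 13, 2031 falls on a Monday, which is a business day, so no adjustment is needed.
The final due date is Jan 13, 2031.

Jan 13, 2031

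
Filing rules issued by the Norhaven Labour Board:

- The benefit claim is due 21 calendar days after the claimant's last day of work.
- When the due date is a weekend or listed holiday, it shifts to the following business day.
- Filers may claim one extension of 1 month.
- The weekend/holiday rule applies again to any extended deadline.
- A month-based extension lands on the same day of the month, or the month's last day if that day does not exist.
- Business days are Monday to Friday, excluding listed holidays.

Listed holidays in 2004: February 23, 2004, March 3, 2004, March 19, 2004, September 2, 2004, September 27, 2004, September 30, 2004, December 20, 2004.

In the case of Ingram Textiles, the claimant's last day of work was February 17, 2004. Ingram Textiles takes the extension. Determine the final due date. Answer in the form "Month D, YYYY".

From February 17, 2004, 21 calendar days later is March 9, 2004.
March 9, 2004 (Tuesday) is already a business day.
Add 1 month to March 9, 2004: April 9, 2004.
Since April 9, 2004 is a Friday and not a holiday, the date is unchanged.
The final due date is April 9, 2004.

April 9, 2004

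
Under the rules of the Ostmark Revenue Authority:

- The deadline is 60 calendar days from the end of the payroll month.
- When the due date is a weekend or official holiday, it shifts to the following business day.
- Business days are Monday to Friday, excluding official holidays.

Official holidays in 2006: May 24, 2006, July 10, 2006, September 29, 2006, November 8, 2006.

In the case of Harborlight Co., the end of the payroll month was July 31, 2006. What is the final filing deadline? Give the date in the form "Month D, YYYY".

60 calendar days after July 31, 2006 is September 29, 2006.
September 29, 2006 is a listed holiday, so it moves to the next business day, October 2, 2006 (Monday).
So the filing is due October 2, 2006.

October 2, 2006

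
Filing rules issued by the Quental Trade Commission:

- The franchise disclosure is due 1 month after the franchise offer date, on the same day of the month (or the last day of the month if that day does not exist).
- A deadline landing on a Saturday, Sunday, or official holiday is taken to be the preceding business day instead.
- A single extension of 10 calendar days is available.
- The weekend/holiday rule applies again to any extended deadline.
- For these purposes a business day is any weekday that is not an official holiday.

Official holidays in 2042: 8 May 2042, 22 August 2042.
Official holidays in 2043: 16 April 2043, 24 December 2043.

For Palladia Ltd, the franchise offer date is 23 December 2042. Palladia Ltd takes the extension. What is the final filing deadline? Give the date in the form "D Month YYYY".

1 month from 23 December 2042 is 23 January 2043.
23 January 2043 is a Friday and not a listed holiday, so it stands.
Add the 10 calendar-day extension to 23 January 2043: 2 February 2043.
2 February 2043 falls on a Monday, which is a business day, so no adjustment is needed.
Final deadline: 2 February 2043.

2 February 2043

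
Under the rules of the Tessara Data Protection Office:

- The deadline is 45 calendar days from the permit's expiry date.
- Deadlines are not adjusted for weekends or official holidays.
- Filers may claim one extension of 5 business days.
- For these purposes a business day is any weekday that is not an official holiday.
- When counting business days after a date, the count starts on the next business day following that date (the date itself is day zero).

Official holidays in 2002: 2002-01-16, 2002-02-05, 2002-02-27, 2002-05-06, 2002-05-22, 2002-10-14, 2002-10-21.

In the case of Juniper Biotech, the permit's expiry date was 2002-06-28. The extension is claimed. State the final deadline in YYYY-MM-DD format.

2002-08-19

From 2002-06-28, 45 calendar days later is 2002-08-12.
No adjustment is made for weekends or holidays, so 2002-08-12 stands.
Counting 5 further business days from 2002-08-12 reaches 2002-08-19.
No adjustment is made for weekends or holidays, so 2002-08-19 stands.
The final due date is 2002-08-19.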